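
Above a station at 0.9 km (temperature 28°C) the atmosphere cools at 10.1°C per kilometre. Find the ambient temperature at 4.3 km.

-6.34°C

900 → 4300 m (environmental, 10.1°C/km): ΔT = -10.1 × 3.4 = -34.34°C → T = -6.34°C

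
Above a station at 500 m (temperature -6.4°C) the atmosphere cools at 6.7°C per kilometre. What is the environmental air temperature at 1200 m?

500–1200 m, environmental: Δz = 0.7 km ⇒ ΔT = -4.69°C; T = -11.09°C

-11.09°C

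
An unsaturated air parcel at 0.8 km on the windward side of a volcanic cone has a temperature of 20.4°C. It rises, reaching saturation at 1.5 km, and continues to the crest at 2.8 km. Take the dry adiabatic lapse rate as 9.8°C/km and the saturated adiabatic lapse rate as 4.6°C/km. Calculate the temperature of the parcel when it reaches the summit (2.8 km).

7.56°C

800–1500 m, dry: Δz = 0.7 km ⇒ ΔT = -6.86°C; T = 13.54°C
1500–2800 m, saturated: Δz = 1.3 km ⇒ ΔT = -5.98°C; T = 7.56°C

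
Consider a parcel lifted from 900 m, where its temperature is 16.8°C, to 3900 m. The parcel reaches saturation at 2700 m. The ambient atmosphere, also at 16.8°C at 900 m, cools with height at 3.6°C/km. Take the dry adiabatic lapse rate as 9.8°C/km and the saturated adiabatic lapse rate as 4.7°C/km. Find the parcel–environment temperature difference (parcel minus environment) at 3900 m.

-12.48°C (parcel cooler than environment)

Parcel:
  900–2700 m, dry: Δz = 1.8 km ⇒ ΔT = -17.64°C; T = -0.84°C
  2700–3900 m, saturated: Δz = 1.2 km ⇒ ΔT = -5.64°C; T = -6.48°C
Environment:
  900–3900 m, environment: Δz = 3 km ⇒ ΔT = -10.8°C; T = 6°C
T_parcel − T_env = -6.48 − 6 = -12.48°C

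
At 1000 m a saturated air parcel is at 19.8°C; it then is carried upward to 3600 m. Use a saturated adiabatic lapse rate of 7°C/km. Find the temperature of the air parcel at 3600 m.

1.6°C

From 1000 m to 3600 m (saturated adiabatic): cools by 7 × 2.6 = 18.2°C, giving 1.6°C.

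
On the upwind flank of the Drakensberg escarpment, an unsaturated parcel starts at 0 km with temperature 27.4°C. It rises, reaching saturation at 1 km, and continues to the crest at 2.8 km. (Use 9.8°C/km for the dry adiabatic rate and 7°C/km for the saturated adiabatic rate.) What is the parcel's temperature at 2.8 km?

0 → 1000 m (dry, 9.8°C/km): ΔT = -9.8 × 1 = -9.8°C → T = 17.6°C
1000 → 2800 m (saturated, 7°C/km): ΔT = -7 × 1.8 = -12.6°C → T = 5°C

5°C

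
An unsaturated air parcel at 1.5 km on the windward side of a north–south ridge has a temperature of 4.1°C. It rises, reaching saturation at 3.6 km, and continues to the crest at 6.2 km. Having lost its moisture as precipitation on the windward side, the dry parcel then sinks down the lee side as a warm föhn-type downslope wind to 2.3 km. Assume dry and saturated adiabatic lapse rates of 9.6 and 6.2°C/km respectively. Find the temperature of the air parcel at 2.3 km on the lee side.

1500–3600 m, dry: Δz = 2.1 km ⇒ ΔT = -20.16°C; T = -16.06°C
3600–6200 m, saturated: Δz = 2.6 km ⇒ ΔT = -16.12°C; T = -32.18°C
6200–2300 m, dry descent: Δz = 3.9 km ⇒ ΔT = +37.44°C; T = 5.26°C

5.26°C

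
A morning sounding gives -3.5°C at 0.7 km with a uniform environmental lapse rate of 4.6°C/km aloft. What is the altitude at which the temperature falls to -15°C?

3.2 km

Height above start = (-3.5 − (-15)) / 4.6 = 2.5 km
Altitude = 700 m + 2500 m = 3200 m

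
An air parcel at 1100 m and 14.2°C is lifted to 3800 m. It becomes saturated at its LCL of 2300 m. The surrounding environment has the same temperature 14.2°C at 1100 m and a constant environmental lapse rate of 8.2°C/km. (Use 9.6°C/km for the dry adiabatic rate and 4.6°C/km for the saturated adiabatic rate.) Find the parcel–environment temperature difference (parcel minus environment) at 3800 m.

+3.72°C (parcel warmer than environment)

Parcel:
  From 1100 m to 2300 m (dry): cools by 9.6 × 1.2 = 11.52°C, giving 2.68°C.
  From 2300 m to 3800 m (saturated): cools by 4.6 × 1.5 = 6.9°C, giving -4.22°C.
Environment:
  From 1100 m to 3800 m (environment): cools by 8.2 × 2.7 = 22.14°C, giving -7.94°C.
T_parcel − T_env = -4.22 − (-7.94) = +3.72°C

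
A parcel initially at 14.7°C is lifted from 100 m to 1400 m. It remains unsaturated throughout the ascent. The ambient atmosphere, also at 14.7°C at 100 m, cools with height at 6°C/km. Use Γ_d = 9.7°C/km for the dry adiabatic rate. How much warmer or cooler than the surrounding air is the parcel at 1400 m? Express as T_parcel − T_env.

-4.81°C (parcel cooler than environment)

Parcel:
  100–1400 m, dry: Δz = 1.3 km ⇒ ΔT = -12.61°C; T = 2.09°C
Environment:
  100–1400 m, environment: Δz = 1.3 km ⇒ ΔT = -7.8°C; T = 6.9°C
T_parcel − T_env = 2.09 − 6.9 = -4.81°C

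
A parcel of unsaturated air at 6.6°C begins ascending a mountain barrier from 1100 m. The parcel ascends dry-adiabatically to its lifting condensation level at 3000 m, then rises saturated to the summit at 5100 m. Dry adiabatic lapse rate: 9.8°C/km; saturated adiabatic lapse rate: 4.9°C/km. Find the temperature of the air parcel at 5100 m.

-22.31°C

Dry to 3000 m: -9.8 × 1.9 km = -18.62°C, so T = -12.02°C.
Saturated to 5100 m: -4.9 × 2.1 km = -10.29°C, so T = -22.31°C.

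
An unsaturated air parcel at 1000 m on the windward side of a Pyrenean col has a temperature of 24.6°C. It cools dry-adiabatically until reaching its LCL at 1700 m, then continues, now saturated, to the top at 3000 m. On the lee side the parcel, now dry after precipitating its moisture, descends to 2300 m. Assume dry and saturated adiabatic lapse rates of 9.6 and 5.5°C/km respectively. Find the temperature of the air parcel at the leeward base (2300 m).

1000–1700 m, dry: Δz = 0.7 km ⇒ ΔT = -6.72°C; T = 17.88°C
1700–3000 m, saturated: Δz = 1.3 km ⇒ ΔT = -7.15°C; T = 10.73°C
3000–2300 m, dry descent: Δz = 0.7 km ⇒ ΔT = +6.72°C; T = 17.45°C

17.45°C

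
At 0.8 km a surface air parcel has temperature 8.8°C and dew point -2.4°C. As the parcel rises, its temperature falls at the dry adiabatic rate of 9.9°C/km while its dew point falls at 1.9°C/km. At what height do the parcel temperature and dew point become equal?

2.2 km

T and T_d converge at 9.9 − 1.9 = 8°C per km
Height above start = (8.8 − (-2.4)) / 8 = 1.4 km
LCL altitude = 800 m + 1400 m = 2200 m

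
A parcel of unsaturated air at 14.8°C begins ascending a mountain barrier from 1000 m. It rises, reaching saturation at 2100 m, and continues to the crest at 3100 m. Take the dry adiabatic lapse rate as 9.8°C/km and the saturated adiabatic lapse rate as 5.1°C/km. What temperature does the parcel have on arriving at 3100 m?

From 1000 m to 2100 m (dry): cools by 9.8 × 1.1 = 10.78°C, giving 4.02°C.
From 2100 m to 3100 m (saturated): cools by 5.1 × 1 = 5.1°C, giving -1.08°C.

-1.08°C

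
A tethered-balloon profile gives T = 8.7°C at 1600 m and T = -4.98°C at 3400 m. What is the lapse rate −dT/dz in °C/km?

Γ = −ΔT/Δz = (8.7 − (-4.98)) / (3400 − 1600) m
  = 13.68°C / 1.8 km = 7.6°C/km

7.6°C/km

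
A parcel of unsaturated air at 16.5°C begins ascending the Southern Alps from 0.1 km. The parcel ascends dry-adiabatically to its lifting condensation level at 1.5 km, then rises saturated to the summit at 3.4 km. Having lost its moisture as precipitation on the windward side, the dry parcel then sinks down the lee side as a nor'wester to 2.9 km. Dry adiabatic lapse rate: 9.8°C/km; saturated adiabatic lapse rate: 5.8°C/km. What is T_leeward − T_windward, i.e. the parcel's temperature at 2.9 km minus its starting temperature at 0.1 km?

100–1500 m, dry: Δz = 1.4 km ⇒ ΔT = -13.72°C; T = 2.78°C
1500–3400 m, saturated: Δz = 1.9 km ⇒ ΔT = -11.02°C; T = -8.24°C
3400–2900 m, dry descent: Δz = 0.5 km ⇒ ΔT = +4.9°C; T = -3.34°C
Net change vs windward start: -3.34 − 16.5 = -19.84°C

-19.84°C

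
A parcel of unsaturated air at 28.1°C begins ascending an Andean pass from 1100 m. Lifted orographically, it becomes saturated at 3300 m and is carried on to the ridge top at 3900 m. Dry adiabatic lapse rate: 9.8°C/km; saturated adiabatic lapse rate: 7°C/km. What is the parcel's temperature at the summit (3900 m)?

2.34°C

1100 → 3300 m (dry, 9.8°C/km): ΔT = -9.8 × 2.2 = -21.56°C → T = 6.54°C
3300 → 3900 m (saturated, 7°C/km): ΔT = -7 × 0.6 = -4.2°C → T = 2.34°C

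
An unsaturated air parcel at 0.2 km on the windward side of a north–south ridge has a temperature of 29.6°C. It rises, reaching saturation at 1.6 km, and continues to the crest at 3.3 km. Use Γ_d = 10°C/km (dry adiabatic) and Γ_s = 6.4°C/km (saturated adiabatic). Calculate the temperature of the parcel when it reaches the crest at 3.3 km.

4.72°C

From 200 m to 1600 m (dry): cools by 10 × 1.4 = 14°C, giving 15.6°C.
From 1600 m to 3300 m (saturated): cools by 6.4 × 1.7 = 10.88°C, giving 4.72°C.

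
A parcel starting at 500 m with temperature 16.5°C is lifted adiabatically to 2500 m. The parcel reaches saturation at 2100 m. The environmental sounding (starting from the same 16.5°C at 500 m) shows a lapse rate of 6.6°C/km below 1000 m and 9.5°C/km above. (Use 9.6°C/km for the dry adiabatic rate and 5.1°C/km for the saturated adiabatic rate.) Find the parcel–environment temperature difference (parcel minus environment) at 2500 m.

Parcel:
  From 500 m to 2100 m (dry): cools by 9.6 × 1.6 = 15.36°C, giving 1.14°C.
  From 2100 m to 2500 m (saturated): cools by 5.1 × 0.4 = 2.04°C, giving -0.9°C.
Environment:
  From 500 m to 1000 m (environment, lower layer): cools by 6.6 × 0.5 = 3.3°C, giving 13.2°C.
  From 1000 m to 2500 m (environment, upper layer): cools by 9.5 × 1.5 = 14.25°C, giving -1.05°C.
T_parcel − T_env = -0.9 − (-1.05) = +0.15°C

+0.15°C (parcel warmer than environment)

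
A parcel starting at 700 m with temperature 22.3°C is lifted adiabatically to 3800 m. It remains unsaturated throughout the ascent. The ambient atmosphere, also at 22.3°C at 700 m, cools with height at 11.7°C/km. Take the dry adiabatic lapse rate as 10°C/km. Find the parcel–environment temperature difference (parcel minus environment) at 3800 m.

+5.27°C (parcel warmer than environment)

Parcel:
  Dry to 3800 m: -10 × 3.1 km = -31°C, so T = -8.7°C.
Environment:
  Environment to 3800 m: -11.7 × 3.1 km = -36.27°C, so T = -13.97°C.
T_parcel − T_env = -8.7 − (-13.97) = +5.27°C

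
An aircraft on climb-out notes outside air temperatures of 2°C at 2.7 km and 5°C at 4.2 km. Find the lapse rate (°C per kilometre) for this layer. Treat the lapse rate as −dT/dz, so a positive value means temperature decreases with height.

-2°C/km

Γ = −ΔT/Δz = (2 − 5) / (4200 − 2700) m
  = -3°C / 1.5 km = -2°C/km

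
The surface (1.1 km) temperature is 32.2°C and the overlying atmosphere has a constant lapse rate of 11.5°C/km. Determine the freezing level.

3.9 km

Height above start = (32.2 − 0) / 11.5 = 2.8 km
Altitude = 1100 m + 2800 m = 3900 m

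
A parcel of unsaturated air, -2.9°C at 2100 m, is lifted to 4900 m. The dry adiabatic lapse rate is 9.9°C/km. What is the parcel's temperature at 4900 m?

-30.62°C

2100–4900 m, dry adiabatic: Δz = 2.8 km ⇒ ΔT = -27.72°C; T = -30.62°C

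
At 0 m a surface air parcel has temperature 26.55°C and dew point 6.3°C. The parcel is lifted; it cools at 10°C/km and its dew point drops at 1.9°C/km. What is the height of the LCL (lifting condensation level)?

T and T_d converge at 10 − 1.9 = 8.1°C per km
Height above start = (26.55 − 6.3) / 8.1 = 2.5 km
LCL altitude = 0 m + 2500 m = 2500 m

2500 m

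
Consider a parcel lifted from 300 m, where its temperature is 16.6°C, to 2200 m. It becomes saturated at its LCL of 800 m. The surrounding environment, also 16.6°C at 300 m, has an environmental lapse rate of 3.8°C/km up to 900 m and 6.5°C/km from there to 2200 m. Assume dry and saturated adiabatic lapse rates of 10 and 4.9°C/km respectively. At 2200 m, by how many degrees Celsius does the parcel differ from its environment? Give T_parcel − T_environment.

-1.13°C (parcel cooler than environment)

Parcel:
  From 300 m to 800 m (dry): cools by 10 × 0.5 = 5°C, giving 11.6°C.
  From 800 m to 2200 m (saturated): cools by 4.9 × 1.4 = 6.86°C, giving 4.74°C.
Environment:
  From 300 m to 900 m (environment, lower layer): cools by 3.8 × 0.6 = 2.28°C, giving 14.32°C.
  From 900 m to 2200 m (environment, upper layer): cools by 6.5 × 1.3 = 8.45°C, giving 5.87°C.
T_parcel − T_env = 4.74 − 5.87 = -1.13°C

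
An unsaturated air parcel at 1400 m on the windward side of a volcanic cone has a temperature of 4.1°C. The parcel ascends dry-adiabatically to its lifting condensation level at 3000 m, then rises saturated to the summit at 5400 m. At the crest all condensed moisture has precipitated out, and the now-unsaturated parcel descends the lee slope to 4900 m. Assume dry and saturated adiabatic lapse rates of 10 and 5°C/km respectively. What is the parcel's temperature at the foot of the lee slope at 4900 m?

-18.9°C

1400 → 3000 m (dry, 10°C/km): ΔT = -10 × 1.6 = -16°C → T = -11.9°C
3000 → 5400 m (saturated, 5°C/km): ΔT = -5 × 2.4 = -12°C → T = -23.9°C
5400 → 4900 m (dry descent, 10°C/km): ΔT = +10 × 0.5 = +5°C → T = -18.9°C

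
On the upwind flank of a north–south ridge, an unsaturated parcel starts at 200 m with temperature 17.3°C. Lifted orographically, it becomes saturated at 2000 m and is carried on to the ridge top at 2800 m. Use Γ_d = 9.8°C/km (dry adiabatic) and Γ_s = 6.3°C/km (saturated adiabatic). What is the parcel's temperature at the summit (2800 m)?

-5.38°C

Dry to 2000 m: -9.8 × 1.8 km = -17.64°C, so T = -0.34°C.
Saturated to 2800 m: -6.3 × 0.8 km = -5.04°C, so T = -5.38°C.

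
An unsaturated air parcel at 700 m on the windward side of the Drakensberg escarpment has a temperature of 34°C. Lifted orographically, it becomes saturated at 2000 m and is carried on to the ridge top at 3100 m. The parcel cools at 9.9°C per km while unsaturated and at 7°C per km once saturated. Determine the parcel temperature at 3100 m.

13.43°C

700–2000 m, dry: Δz = 1.3 km ⇒ ΔT = -12.87°C; T = 21.13°C
2000–3100 m, saturated: Δz = 1.1 km ⇒ ΔT = -7.7°C; T = 13.43°C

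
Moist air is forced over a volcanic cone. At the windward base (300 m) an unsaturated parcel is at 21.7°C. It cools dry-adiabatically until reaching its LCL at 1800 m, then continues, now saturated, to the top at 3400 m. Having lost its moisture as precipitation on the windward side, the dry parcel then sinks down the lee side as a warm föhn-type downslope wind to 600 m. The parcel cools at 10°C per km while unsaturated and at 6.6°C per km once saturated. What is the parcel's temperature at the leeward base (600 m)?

24.14°C

From 300 m to 1800 m (dry): cools by 10 × 1.5 = 15°C, giving 6.7°C.
From 1800 m to 3400 m (saturated): cools by 6.6 × 1.6 = 10.56°C, giving -3.86°C.
From 3400 m to 600 m (dry descent): warms by 10 × 2.8 = 28°C, giving 24.14°C.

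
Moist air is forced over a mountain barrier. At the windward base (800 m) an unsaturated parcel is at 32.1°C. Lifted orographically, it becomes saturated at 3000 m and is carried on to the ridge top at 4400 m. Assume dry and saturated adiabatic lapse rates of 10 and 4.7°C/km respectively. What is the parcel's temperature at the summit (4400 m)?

800 → 3000 m (dry, 10°C/km): ΔT = -10 × 2.2 = -22°C → T = 10.1°C
3000 → 4400 m (saturated, 4.7°C/km): ΔT = -4.7 × 1.4 = -6.58°C → T = 3.52°C

3.52°C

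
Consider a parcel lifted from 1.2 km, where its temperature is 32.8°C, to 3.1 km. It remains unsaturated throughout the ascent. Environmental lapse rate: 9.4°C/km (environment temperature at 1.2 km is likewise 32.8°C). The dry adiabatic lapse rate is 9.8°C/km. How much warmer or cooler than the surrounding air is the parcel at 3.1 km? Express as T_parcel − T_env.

-0.76°C (parcel cooler than environment)

Parcel:
  From 1200 m to 3100 m (dry): cools by 9.8 × 1.9 = 18.62°C, giving 14.18°C.
Environment:
  From 1200 m to 3100 m (environment): cools by 9.4 × 1.9 = 17.86°C, giving 14.94°C.
T_parcel − T_env = 14.18 − 14.94 = -0.76°C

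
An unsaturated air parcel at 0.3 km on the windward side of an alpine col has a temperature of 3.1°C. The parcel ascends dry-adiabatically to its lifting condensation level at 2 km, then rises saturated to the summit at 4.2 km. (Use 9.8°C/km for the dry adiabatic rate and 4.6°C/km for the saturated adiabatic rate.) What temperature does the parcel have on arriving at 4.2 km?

-23.68°C

Dry to 2000 m: -9.8 × 1.7 km = -16.66°C, so T = -13.56°C.
Saturated to 4200 m: -4.6 × 2.2 km = -10.12°C, so T = -23.68°C.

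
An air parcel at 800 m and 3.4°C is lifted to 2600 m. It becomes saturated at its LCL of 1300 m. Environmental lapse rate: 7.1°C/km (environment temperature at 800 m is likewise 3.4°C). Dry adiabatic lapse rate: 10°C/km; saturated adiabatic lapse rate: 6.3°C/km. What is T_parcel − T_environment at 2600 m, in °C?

Parcel:
  From 800 m to 1300 m (dry): cools by 10 × 0.5 = 5°C, giving -1.6°C.
  From 1300 m to 2600 m (saturated): cools by 6.3 × 1.3 = 8.19°C, giving -9.79°C.
Environment:
  From 800 m to 2600 m (environment): cools by 7.1 × 1.8 = 12.78°C, giving -9.38°C.
T_parcel − T_env = -9.79 − (-9.38) = -0.41°C

-0.41°C (parcel cooler than environment)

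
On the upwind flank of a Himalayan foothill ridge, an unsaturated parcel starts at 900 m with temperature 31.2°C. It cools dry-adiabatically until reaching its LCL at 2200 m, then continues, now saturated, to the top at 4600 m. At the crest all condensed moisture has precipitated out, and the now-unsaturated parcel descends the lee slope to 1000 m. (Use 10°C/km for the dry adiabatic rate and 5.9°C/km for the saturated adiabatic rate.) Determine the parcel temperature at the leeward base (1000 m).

900–2200 m, dry: Δz = 1.3 km ⇒ ΔT = -13°C; T = 18.2°C
2200–4600 m, saturated: Δz = 2.4 km ⇒ ΔT = -14.16°C; T = 4.04°C
4600–1000 m, dry descent: Δz = 3.6 km ⇒ ΔT = +36°C; T = 40.04°C

40.04°C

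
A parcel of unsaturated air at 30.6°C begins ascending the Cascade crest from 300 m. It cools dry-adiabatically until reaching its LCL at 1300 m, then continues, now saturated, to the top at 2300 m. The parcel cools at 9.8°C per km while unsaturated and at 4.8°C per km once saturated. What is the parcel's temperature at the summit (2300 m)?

300 → 1300 m (dry, 9.8°C/km): ΔT = -9.8 × 1 = -9.8°C → T = 20.8°C
1300 → 2300 m (saturated, 4.8°C/km): ΔT = -4.8 × 1 = -4.8°C → T = 16°C

16°C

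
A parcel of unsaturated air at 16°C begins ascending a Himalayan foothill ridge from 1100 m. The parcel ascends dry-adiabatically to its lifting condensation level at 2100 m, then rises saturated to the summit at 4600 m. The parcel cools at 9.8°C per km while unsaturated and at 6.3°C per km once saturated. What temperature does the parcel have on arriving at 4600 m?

-9.55°C

1100–2100 m, dry: Δz = 1 km ⇒ ΔT = -9.8°C; T = 6.2°C
2100–4600 m, saturated: Δz = 2.5 km ⇒ ΔT = -15.75°C; T = -9.55°C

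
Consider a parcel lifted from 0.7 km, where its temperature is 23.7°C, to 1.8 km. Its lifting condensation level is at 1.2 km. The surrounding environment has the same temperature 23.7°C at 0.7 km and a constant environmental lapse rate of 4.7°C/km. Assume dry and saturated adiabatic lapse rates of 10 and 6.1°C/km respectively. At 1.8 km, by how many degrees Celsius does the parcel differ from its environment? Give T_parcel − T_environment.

-3.49°C (parcel cooler than environment)

Parcel:
  700–1200 m, dry: Δz = 0.5 km ⇒ ΔT = -5°C; T = 18.7°C
  1200–1800 m, saturated: Δz = 0.6 km ⇒ ΔT = -3.66°C; T = 15.04°C
Environment:
  700–1800 m, environment: Δz = 1.1 km ⇒ ΔT = -5.17°C; T = 18.53°C
T_parcel − T_env = 15.04 − 18.53 = -3.49°C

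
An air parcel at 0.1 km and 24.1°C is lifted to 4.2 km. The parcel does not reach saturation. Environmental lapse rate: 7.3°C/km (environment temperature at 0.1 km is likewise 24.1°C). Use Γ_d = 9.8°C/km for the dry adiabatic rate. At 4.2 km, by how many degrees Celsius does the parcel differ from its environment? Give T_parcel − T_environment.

-10.25°C (parcel cooler than environment)

Parcel:
  Dry to 4200 m: -9.8 × 4.1 km = -40.18°C, so T = -16.08°C.
Environment:
  Environment to 4200 m: -7.3 × 4.1 km = -29.93°C, so T = -5.83°C.
T_parcel − T_env = -16.08 − (-5.83) = -10.25°C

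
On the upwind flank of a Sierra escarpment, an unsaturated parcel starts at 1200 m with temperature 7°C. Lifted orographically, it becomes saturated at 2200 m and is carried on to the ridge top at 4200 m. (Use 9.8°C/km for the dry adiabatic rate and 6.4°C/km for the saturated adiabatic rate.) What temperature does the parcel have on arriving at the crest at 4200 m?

1200 → 2200 m (dry, 9.8°C/km): ΔT = -9.8 × 1 = -9.8°C → T = -2.8°C
2200 → 4200 m (saturated, 6.4°C/km): ΔT = -6.4 × 2 = -12.8°C → T = -15.6°C

-15.6°C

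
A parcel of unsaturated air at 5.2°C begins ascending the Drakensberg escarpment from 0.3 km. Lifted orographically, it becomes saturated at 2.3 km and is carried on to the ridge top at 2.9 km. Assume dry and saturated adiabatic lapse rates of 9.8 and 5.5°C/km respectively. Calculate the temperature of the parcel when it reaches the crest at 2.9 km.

-17.7°C

From 300 m to 2300 m (dry): cools by 9.8 × 2 = 19.6°C, giving -14.4°C.
From 2300 m to 2900 m (saturated): cools by 5.5 × 0.6 = 3.3°C, giving -17.7°C.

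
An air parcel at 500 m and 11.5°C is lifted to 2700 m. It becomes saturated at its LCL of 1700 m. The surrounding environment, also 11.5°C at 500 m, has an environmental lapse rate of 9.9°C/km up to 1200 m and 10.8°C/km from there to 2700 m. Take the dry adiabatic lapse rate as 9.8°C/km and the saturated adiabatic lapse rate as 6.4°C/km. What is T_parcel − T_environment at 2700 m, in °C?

+4.97°C (parcel warmer than environment)

Parcel:
  Dry to 1700 m: -9.8 × 1.2 km = -11.76°C, so T = -0.26°C.
  Saturated to 2700 m: -6.4 × 1 km = -6.4°C, so T = -6.66°C.
Environment:
  Environment, lower layer to 1200 m: -9.9 × 0.7 km = -6.93°C, so T = 4.57°C.
  Environment, upper layer to 2700 m: -10.8 × 1.5 km = -16.2°C, so T = -11.63°C.
T_parcel − T_env = -6.66 − (-11.63) = +4.97°C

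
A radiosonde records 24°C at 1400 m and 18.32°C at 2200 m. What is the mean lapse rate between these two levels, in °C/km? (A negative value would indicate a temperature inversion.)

7.1°C/km

Γ = −ΔT/Δz = (24 − 18.32) / (2200 − 1400) m
  = 5.68°C / 0.8 km = 7.1°C/km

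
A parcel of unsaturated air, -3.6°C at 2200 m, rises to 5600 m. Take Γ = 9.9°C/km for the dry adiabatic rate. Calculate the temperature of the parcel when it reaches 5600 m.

2200 → 5600 m (dry adiabatic, 9.9°C/km): ΔT = -9.9 × 3.4 = -33.66°C → T = -37.26°C

-37.26°C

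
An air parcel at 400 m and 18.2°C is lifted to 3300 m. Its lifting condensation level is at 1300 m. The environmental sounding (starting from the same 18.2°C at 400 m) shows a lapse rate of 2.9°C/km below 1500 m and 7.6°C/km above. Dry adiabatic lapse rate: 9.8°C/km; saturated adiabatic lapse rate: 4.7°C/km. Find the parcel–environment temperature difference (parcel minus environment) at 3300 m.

-1.35°C (parcel cooler than environment)

Parcel:
  Dry to 1300 m: -9.8 × 0.9 km = -8.82°C, so T = 9.38°C.
  Saturated to 3300 m: -4.7 × 2 km = -9.4°C, so T = -0.02°C.
Environment:
  Environment, lower layer to 1500 m: -2.9 × 1.1 km = -3.19°C, so T = 15.01°C.
  Environment, upper layer to 3300 m: -7.6 × 1.8 km = -13.68°C, so T = 1.33°C.
T_parcel − T_env = -0.02 − 1.33 = -1.35°C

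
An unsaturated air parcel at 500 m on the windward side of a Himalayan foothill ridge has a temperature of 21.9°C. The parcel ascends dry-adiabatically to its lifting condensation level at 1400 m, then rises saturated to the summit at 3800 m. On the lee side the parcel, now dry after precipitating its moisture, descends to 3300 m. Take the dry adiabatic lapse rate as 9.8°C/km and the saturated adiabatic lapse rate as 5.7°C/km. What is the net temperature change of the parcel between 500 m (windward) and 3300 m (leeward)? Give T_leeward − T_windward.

-17.6°C

500 → 1400 m (dry, 9.8°C/km): ΔT = -9.8 × 0.9 = -8.82°C → T = 13.08°C
1400 → 3800 m (saturated, 5.7°C/km): ΔT = -5.7 × 2.4 = -13.68°C → T = -0.6°C
3800 → 3300 m (dry descent, 9.8°C/km): ΔT = +9.8 × 0.5 = +4.9°C → T = 4.3°C
Net change vs windward start: 4.3 − 21.9 = -17.6°C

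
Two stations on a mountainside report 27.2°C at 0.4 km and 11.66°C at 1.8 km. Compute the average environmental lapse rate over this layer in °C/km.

11.1°C/km

Γ = −ΔT/Δz = (27.2 − 11.66) / (1800 − 400) m
  = 15.54°C / 1.4 km = 11.1°C/km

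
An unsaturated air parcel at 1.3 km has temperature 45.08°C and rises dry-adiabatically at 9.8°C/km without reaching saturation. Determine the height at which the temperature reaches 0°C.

5.9 km

Height above start = (45.08 − 0) / 9.8 = 4.6 km
Altitude = 1300 m + 4600 m = 5900 m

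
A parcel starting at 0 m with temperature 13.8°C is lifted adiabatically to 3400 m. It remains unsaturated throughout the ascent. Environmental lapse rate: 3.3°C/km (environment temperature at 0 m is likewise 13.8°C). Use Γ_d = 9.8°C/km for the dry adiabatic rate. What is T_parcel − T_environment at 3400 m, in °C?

-22.1°C (parcel cooler than environment)

Parcel:
  From 0 m to 3400 m (dry): cools by 9.8 × 3.4 = 33.32°C, giving -19.52°C.
Environment:
  From 0 m to 3400 m (environment): cools by 3.3 × 3.4 = 11.22°C, giving 2.58°C.
T_parcel − T_env = -19.52 − 2.58 = -22.1°C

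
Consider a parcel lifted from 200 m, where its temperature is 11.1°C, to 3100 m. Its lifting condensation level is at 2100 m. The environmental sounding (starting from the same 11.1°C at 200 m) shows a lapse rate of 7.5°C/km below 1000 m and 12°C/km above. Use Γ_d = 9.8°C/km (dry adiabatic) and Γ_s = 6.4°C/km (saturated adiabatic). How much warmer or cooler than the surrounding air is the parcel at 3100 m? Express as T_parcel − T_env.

Parcel:
  200–2100 m, dry: Δz = 1.9 km ⇒ ΔT = -18.62°C; T = -7.52°C
  2100–3100 m, saturated: Δz = 1 km ⇒ ΔT = -6.4°C; T = -13.92°C
Environment:
  200–1000 m, environment, lower layer: Δz = 0.8 km ⇒ ΔT = -6°C; T = 5.1°C
  1000–3100 m, environment, upper layer: Δz = 2.1 km ⇒ ΔT = -25.2°C; T = -20.1°C
T_parcel − T_env = -13.92 − (-20.1) = +6.18°C

+6.18°C (parcel warmer than environment)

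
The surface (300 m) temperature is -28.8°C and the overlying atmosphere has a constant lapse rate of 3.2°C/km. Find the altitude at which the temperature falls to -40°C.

3800 m

Height above start = (-28.8 − (-40)) / 3.2 = 3.5 km
Altitude = 300 m + 3500 m = 3800 m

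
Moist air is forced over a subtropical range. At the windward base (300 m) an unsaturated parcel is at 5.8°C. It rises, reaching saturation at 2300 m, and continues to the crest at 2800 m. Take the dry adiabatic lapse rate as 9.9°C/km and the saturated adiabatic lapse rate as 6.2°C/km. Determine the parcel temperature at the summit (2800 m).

300 → 2300 m (dry, 9.9°C/km): ΔT = -9.9 × 2 = -19.8°C → T = -14°C
2300 → 2800 m (saturated, 6.2°C/km): ΔT = -6.2 × 0.5 = -3.1°C → T = -17.1°C

-17.1°C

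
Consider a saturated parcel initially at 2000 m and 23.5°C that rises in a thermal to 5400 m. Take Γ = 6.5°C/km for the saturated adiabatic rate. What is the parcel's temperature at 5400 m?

From 2000 m to 5400 m (saturated adiabatic): cools by 6.5 × 3.4 = 22.1°C, giving 1.4°C.

1.4°C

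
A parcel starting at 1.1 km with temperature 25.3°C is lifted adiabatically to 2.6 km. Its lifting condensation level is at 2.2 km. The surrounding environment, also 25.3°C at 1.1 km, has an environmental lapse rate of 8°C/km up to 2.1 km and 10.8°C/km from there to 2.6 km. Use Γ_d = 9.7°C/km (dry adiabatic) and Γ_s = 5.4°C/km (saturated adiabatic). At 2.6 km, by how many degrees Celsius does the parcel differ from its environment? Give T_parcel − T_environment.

+0.57°C (parcel warmer than environment)

Parcel:
  1100–2200 m, dry: Δz = 1.1 km ⇒ ΔT = -10.67°C; T = 14.63°C
  2200–2600 m, saturated: Δz = 0.4 km ⇒ ΔT = -2.16°C; T = 12.47°C
Environment:
  1100–2100 m, environment, lower layer: Δz = 1 km ⇒ ΔT = -8°C; T = 17.3°C
  2100–2600 m, environment, upper layer: Δz = 0.5 km ⇒ ΔT = -5.4°C; T = 11.9°C
T_parcel − T_env = 12.47 − 11.9 = +0.57°C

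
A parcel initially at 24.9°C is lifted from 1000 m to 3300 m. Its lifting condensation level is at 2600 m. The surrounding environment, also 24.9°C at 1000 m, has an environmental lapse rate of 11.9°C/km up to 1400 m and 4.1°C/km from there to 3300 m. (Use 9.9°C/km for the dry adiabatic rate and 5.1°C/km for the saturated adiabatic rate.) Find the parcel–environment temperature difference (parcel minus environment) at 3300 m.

-6.86°C (parcel cooler than environment)

Parcel:
  1000–2600 m, dry: Δz = 1.6 km ⇒ ΔT = -15.84°C; T = 9.06°C
  2600–3300 m, saturated: Δz = 0.7 km ⇒ ΔT = -3.57°C; T = 5.49°C
Environment:
  1000–1400 m, environment, lower layer: Δz = 0.4 km ⇒ ΔT = -4.76°C; T = 20.14°C
  1400–3300 m, environment, upper layer: Δz = 1.9 km ⇒ ΔT = -7.79°C; T = 12.35°C
T_parcel − T_env = 5.49 − 12.35 = -6.86°C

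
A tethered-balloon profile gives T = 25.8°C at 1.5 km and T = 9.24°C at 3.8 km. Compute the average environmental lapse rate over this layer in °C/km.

Γ = −ΔT/Δz = (25.8 − 9.24) / (3800 − 1500) m
  = 16.56°C / 2.3 km = 7.2°C/km

7.2°C/km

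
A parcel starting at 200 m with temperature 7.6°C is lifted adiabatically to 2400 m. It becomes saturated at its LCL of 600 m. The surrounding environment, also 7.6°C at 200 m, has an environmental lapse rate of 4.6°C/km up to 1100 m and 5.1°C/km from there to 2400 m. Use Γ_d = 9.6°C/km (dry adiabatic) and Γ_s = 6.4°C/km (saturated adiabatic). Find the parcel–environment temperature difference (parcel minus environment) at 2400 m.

-4.59°C (parcel cooler than environment)

Parcel:
  Dry to 600 m: -9.6 × 0.4 km = -3.84°C, so T = 3.76°C.
  Saturated to 2400 m: -6.4 × 1.8 km = -11.52°C, so T = -7.76°C.
Environment:
  Environment, lower layer to 1100 m: -4.6 × 0.9 km = -4.14°C, so T = 3.46°C.
  Environment, upper layer to 2400 m: -5.1 × 1.3 km = -6.63°C, so T = -3.17°C.
T_parcel − T_env = -7.76 − (-3.17) = -4.59°C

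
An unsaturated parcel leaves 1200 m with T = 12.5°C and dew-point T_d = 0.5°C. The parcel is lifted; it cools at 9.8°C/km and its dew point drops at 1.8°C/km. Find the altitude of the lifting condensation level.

2700 m

T and T_d converge at 9.8 − 1.8 = 8°C per km
Height above start = (12.5 − 0.5) / 8 = 1.5 km
LCL altitude = 1200 m + 1500 m = 2700 m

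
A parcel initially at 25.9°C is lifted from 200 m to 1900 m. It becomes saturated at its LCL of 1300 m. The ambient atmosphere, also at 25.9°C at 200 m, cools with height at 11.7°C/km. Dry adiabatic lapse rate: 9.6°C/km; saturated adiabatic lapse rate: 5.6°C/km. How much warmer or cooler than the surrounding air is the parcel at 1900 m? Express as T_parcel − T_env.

+5.97°C (parcel warmer than environment)

Parcel:
  200 → 1300 m (dry, 9.6°C/km): ΔT = -9.6 × 1.1 = -10.56°C → T = 15.34°C
  1300 → 1900 m (saturated, 5.6°C/km): ΔT = -5.6 × 0.6 = -3.36°C → T = 11.98°C
Environment:
  200 → 1900 m (environment, 11.7°C/km): ΔT = -11.7 × 1.7 = -19.89°C → T = 6.01°C
T_parcel − T_env = 11.98 − 6.01 = +5.97°C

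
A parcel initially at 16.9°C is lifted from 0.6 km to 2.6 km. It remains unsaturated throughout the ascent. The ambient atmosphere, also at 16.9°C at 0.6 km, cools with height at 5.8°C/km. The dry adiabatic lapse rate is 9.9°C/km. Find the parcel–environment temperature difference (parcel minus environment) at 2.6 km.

-8.2°C (parcel cooler than environment)

Parcel:
  Dry to 2600 m: -9.9 × 2 km = -19.8°C, so T = -2.9°C.
Environment:
  Environment to 2600 m: -5.8 × 2 km = -11.6°C, so T = 5.3°C.
T_parcel − T_env = -2.9 − 5.3 = -8.2°C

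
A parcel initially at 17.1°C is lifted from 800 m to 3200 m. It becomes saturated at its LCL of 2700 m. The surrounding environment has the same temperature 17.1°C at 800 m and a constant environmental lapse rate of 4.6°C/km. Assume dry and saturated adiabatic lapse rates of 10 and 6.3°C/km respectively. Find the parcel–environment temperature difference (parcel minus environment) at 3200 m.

-11.11°C (parcel cooler than environment)

Parcel:
  800 → 2700 m (dry, 10°C/km): ΔT = -10 × 1.9 = -19°C → T = -1.9°C
  2700 → 3200 m (saturated, 6.3°C/km): ΔT = -6.3 × 0.5 = -3.15°C → T = -5.05°C
Environment:
  800 → 3200 m (environment, 4.6°C/km): ΔT = -4.6 × 2.4 = -11.04°C → T = 6.06°C
T_parcel − T_env = -5.05 − 6.06 = -11.11°C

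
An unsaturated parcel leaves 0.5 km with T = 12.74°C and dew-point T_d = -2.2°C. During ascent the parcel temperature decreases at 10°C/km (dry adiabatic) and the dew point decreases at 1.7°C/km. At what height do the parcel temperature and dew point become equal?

T and T_d converge at 10 − 1.7 = 8.3°C per km
Height above start = (12.74 − (-2.2)) / 8.3 = 1.8 km
LCL altitude = 500 m + 1800 m = 2300 m

2.3 km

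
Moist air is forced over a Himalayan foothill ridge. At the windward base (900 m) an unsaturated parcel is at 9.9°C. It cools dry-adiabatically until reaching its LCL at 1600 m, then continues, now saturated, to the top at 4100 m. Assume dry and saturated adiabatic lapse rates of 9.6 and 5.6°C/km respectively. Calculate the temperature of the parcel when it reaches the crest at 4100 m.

-10.82°C

900–1600 m, dry: Δz = 0.7 km ⇒ ΔT = -6.72°C; T = 3.18°C
1600–4100 m, saturated: Δz = 2.5 km ⇒ ΔT = -14°C; T = -10.82°C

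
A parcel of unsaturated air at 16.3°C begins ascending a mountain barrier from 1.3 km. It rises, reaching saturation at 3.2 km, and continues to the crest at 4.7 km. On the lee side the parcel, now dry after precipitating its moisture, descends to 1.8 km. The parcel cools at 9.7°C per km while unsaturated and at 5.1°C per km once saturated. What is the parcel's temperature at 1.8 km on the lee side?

From 1300 m to 3200 m (dry): cools by 9.7 × 1.9 = 18.43°C, giving -2.13°C.
From 3200 m to 4700 m (saturated): cools by 5.1 × 1.5 = 7.65°C, giving -9.78°C.
From 4700 m to 1800 m (dry descent): warms by 9.7 × 2.9 = 28.13°C, giving 18.35°C.

18.35°C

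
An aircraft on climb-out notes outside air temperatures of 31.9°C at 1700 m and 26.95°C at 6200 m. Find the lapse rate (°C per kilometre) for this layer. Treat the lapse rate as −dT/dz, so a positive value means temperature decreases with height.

1.1°C/km

Γ = −ΔT/Δz = (31.9 − 26.95) / (6200 − 1700) m
  = 4.95°C / 4.5 km = 1.1°C/km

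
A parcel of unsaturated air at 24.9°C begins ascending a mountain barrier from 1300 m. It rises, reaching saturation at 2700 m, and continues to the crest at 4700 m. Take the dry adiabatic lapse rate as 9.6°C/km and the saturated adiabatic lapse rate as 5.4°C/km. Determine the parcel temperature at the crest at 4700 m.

1300 → 2700 m (dry, 9.6°C/km): ΔT = -9.6 × 1.4 = -13.44°C → T = 11.46°C
2700 → 4700 m (saturated, 5.4°C/km): ΔT = -5.4 × 2 = -10.8°C → T = 0.66°C

0.66°C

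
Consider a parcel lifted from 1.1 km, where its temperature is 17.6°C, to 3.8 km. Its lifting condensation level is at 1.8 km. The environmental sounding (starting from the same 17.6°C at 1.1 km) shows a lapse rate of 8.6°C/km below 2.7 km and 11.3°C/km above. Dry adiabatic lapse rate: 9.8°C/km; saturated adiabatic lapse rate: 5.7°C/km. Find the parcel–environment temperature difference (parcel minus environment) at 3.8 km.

Parcel:
  Dry to 1800 m: -9.8 × 0.7 km = -6.86°C, so T = 10.74°C.
  Saturated to 3800 m: -5.7 × 2 km = -11.4°C, so T = -0.66°C.
Environment:
  Environment, lower layer to 2700 m: -8.6 × 1.6 km = -13.76°C, so T = 3.84°C.
  Environment, upper layer to 3800 m: -11.3 × 1.1 km = -12.43°C, so T = -8.59°C.
T_parcel − T_env = -0.66 − (-8.59) = +7.93°C

+7.93°C (parcel warmer than environment)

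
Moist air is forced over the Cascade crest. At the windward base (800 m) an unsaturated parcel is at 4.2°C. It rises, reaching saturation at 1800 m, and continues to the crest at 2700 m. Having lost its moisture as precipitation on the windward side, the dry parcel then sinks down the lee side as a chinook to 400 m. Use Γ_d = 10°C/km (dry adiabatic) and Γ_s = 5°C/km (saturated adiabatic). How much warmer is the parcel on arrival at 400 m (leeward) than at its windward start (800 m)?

800 → 1800 m (dry, 10°C/km): ΔT = -10 × 1 = -10°C → T = -5.8°C
1800 → 2700 m (saturated, 5°C/km): ΔT = -5 × 0.9 = -4.5°C → T = -10.3°C
2700 → 400 m (dry descent, 10°C/km): ΔT = +10 × 2.3 = +23°C → T = 12.7°C
Net change vs windward start: 12.7 − 4.2 = +8.5°C

+8.5°C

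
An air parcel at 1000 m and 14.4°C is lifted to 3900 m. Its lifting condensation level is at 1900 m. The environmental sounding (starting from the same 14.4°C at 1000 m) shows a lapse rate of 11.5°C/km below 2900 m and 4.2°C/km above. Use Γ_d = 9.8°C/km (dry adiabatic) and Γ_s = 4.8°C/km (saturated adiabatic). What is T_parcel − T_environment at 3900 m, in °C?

+7.63°C (parcel warmer than environment)

Parcel:
  1000–1900 m, dry: Δz = 0.9 km ⇒ ΔT = -8.82°C; T = 5.58°C
  1900–3900 m, saturated: Δz = 2 km ⇒ ΔT = -9.6°C; T = -4.02°C
Environment:
  1000–2900 m, environment, lower layer: Δz = 1.9 km ⇒ ΔT = -21.85°C; T = -7.45°C
  2900–3900 m, environment, upper layer: Δz = 1 km ⇒ ΔT = -4.2°C; T = -11.65°C
T_parcel − T_env = -4.02 − (-11.65) = +7.63°C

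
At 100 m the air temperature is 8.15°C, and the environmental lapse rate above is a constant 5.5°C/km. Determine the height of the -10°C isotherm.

Height above start = (8.15 − (-10)) / 5.5 = 3.3 km
Altitude = 100 m + 3300 m = 3400 m

3400 m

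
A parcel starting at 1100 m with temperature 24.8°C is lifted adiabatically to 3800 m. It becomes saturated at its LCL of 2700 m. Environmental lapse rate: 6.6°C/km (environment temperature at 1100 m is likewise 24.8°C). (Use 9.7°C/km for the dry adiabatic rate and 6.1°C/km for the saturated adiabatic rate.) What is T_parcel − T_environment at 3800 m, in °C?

-4.41°C (parcel cooler than environment)

Parcel:
  1100–2700 m, dry: Δz = 1.6 km ⇒ ΔT = -15.52°C; T = 9.28°C
  2700–3800 m, saturated: Δz = 1.1 km ⇒ ΔT = -6.71°C; T = 2.57°C
Environment:
  1100–3800 m, environment: Δz = 2.7 km ⇒ ΔT = -17.82°C; T = 6.98°C
T_parcel − T_env = 2.57 − 6.98 = -4.41°C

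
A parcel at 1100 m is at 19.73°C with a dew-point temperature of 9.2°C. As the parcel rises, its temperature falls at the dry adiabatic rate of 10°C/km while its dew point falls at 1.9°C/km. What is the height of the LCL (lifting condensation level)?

2400 m

T and T_d converge at 10 − 1.9 = 8.1°C per km
Height above start = (19.73 − 9.2) / 8.1 = 1.3 km
LCL altitude = 1100 m + 1300 m = 2400 m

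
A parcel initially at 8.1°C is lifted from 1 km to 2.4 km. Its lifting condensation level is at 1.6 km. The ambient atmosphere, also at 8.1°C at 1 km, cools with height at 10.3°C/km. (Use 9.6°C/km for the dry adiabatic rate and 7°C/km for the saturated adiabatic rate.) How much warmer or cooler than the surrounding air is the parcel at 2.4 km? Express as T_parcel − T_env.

Parcel:
  1000–1600 m, dry: Δz = 0.6 km ⇒ ΔT = -5.76°C; T = 2.34°C
  1600–2400 m, saturated: Δz = 0.8 km ⇒ ΔT = -5.6°C; T = -3.26°C
Environment:
  1000–2400 m, environment: Δz = 1.4 km ⇒ ΔT = -14.42°C; T = -6.32°C
T_parcel − T_env = -3.26 − (-6.32) = +3.06°C

+3.06°C (parcel warmer than environment)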